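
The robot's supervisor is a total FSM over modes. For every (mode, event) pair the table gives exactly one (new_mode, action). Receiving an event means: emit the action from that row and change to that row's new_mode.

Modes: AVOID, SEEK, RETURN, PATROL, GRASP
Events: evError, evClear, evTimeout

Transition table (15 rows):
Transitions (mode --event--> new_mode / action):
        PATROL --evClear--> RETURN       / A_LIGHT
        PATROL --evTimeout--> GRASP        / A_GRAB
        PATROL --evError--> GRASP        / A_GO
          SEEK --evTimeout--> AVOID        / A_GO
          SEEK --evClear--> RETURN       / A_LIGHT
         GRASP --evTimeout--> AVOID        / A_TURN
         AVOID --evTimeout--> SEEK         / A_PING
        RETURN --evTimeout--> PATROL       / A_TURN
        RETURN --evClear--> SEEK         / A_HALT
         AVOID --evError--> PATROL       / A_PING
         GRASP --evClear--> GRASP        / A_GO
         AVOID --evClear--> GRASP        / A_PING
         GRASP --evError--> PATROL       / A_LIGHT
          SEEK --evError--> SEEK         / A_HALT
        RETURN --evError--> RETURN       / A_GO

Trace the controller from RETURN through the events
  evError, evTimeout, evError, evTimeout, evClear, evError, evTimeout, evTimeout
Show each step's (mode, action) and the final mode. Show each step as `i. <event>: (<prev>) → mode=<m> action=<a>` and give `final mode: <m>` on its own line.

final mode: AVOID

1. evError: (RETURN) → mode=RETURN action=A_GO
2. evTimeout: (RETURN) → mode=PATROL action=A_TURN
3. evError: (PATROL) → mode=GRASP action=A_GO
4. evTimeout: (GRASP) → mode=AVOID action=A_TURN
5. evClear: (AVOID) → mode=GRASP action=A_PING
6. evError: (GRASP) → mode=PATROL action=A_LIGHT
7. evTimeout: (PATROL) → mode=GRASP action=A_GRAB
8. evTimeout: (GRASP) → mode=AVOID action=A_TURN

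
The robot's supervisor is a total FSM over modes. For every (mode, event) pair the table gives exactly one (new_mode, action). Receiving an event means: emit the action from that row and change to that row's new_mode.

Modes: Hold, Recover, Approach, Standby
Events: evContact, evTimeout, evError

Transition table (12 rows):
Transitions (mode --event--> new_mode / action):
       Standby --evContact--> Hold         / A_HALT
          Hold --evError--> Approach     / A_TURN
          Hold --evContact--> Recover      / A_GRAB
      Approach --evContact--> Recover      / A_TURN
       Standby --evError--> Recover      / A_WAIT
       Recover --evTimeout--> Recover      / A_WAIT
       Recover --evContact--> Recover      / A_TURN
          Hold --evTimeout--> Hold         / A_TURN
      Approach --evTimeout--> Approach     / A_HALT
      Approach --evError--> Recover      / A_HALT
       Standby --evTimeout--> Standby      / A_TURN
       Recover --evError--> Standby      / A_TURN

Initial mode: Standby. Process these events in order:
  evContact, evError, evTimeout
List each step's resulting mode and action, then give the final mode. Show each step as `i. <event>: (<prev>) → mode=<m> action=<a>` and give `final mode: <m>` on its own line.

1. evContact: (Standby) → mode=Hold action=A_HALT
2. evError: (Hold) → mode=Approach action=A_TURN
3. evTimeout: (Approach) → mode=Approach action=A_HALT

final mode: Approach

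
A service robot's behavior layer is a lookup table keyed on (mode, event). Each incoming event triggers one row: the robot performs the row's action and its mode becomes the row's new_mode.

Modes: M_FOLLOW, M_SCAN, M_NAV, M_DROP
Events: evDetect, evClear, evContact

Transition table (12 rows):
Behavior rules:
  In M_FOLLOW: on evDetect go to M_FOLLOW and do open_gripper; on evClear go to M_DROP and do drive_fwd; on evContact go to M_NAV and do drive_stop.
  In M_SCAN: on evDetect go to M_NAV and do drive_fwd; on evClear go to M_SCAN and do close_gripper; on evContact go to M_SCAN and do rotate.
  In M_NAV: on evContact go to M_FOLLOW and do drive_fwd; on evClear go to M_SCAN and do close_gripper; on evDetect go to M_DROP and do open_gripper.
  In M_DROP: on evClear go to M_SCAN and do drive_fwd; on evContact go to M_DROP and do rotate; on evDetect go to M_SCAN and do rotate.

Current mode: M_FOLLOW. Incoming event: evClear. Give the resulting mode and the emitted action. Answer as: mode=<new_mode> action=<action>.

current mode = M_FOLLOW; filter table to that mode:
  (M_FOLLOW, evDetect) → (M_FOLLOW, open_gripper)
  (M_FOLLOW, evClear) → (M_DROP, drive_fwd)  ← event matches
  (M_FOLLOW, evContact) → (M_NAV, drive_stop)
event = evClear selects (M_DROP, drive_fwd)

mode=M_DROP action=drive_fwd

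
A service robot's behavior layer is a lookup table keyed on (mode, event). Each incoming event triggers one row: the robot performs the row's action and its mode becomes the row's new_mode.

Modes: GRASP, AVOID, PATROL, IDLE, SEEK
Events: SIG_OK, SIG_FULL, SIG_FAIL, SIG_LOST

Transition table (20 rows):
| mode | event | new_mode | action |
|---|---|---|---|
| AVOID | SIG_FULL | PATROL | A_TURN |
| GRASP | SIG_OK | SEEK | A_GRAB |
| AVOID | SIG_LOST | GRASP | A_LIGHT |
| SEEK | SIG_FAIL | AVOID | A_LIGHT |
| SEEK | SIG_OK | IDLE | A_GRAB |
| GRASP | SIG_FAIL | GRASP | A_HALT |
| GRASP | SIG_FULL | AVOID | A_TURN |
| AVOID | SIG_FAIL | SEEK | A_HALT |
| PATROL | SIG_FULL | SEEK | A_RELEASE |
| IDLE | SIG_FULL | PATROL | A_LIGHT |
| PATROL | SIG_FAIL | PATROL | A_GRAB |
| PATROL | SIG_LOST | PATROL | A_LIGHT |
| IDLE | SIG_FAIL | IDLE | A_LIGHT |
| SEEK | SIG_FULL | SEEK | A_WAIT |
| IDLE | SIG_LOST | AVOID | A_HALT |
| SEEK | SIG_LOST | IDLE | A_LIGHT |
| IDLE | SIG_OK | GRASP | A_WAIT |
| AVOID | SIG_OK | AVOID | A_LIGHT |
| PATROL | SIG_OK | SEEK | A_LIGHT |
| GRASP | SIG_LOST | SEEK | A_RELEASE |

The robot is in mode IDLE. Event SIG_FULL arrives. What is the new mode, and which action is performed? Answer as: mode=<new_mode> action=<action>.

current mode = IDLE; filter table to that mode:
  (IDLE, SIG_FULL) → (PATROL, A_LIGHT)  ← event matches
  (IDLE, SIG_FAIL) → (IDLE, A_LIGHT)
  (IDLE, SIG_LOST) → (AVOID, A_HALT)
  (IDLE, SIG_OK) → (GRASP, A_WAIT)
event = SIG_FULL selects (PATROL, A_LIGHT)

mode=PATROL action=A_LIGHT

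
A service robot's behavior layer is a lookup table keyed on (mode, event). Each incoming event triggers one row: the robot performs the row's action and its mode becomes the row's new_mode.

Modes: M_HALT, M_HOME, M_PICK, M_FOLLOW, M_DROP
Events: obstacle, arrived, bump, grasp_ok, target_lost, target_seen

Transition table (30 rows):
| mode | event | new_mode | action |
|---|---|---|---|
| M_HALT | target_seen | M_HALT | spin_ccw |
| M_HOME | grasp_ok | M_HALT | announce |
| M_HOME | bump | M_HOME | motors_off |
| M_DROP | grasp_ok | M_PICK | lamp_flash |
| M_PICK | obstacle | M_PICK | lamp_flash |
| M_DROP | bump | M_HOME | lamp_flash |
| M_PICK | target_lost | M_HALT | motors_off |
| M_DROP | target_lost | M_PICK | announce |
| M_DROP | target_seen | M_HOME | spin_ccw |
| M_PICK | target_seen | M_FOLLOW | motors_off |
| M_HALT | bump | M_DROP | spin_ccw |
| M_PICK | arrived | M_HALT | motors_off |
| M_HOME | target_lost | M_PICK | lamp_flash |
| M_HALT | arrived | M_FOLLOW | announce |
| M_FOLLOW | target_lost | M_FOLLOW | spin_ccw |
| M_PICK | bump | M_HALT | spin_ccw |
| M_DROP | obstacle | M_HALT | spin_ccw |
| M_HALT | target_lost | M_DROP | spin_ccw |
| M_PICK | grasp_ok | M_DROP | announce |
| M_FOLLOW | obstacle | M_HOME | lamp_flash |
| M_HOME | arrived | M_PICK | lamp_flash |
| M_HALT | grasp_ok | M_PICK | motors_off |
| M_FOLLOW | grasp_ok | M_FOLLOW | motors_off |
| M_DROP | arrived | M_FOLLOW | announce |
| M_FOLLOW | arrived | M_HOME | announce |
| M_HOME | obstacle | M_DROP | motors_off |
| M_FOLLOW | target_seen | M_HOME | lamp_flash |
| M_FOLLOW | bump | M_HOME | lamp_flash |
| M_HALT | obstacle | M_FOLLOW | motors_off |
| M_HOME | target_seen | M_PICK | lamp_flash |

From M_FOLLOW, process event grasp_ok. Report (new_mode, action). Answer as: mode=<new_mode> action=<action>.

mode=M_FOLLOW action=motors_off

current mode = M_FOLLOW; filter table to that mode:
  (M_FOLLOW, target_lost) → (M_FOLLOW, spin_ccw)
  (M_FOLLOW, obstacle) → (M_HOME, lamp_flash)
  (M_FOLLOW, grasp_ok) → (M_FOLLOW, motors_off)  ← event matches
  (M_FOLLOW, arrived) → (M_HOME, announce)
  (M_FOLLOW, target_seen) → (M_HOME, lamp_flash)
  (M_FOLLOW, bump) → (M_HOME, lamp_flash)
event = grasp_ok selects (M_FOLLOW, motors_off)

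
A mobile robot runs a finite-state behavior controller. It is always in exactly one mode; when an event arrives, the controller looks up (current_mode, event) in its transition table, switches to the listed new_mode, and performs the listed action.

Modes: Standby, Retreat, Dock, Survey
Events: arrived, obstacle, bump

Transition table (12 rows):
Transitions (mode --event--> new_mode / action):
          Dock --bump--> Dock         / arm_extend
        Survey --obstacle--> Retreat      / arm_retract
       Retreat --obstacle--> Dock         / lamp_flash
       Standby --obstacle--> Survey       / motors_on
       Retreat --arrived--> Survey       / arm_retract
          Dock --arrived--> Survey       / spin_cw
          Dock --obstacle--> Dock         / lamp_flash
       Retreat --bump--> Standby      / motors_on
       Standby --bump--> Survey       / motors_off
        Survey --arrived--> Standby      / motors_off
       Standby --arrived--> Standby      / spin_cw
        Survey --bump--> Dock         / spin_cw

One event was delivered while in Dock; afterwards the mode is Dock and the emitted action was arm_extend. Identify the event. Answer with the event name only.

try arrived: (Dock, arrived) → (Survey, spin_cw)
try obstacle: (Dock, obstacle) → (Dock, lamp_flash)
try bump: (Dock, bump) → (Dock, arm_extend)  ← matches

bump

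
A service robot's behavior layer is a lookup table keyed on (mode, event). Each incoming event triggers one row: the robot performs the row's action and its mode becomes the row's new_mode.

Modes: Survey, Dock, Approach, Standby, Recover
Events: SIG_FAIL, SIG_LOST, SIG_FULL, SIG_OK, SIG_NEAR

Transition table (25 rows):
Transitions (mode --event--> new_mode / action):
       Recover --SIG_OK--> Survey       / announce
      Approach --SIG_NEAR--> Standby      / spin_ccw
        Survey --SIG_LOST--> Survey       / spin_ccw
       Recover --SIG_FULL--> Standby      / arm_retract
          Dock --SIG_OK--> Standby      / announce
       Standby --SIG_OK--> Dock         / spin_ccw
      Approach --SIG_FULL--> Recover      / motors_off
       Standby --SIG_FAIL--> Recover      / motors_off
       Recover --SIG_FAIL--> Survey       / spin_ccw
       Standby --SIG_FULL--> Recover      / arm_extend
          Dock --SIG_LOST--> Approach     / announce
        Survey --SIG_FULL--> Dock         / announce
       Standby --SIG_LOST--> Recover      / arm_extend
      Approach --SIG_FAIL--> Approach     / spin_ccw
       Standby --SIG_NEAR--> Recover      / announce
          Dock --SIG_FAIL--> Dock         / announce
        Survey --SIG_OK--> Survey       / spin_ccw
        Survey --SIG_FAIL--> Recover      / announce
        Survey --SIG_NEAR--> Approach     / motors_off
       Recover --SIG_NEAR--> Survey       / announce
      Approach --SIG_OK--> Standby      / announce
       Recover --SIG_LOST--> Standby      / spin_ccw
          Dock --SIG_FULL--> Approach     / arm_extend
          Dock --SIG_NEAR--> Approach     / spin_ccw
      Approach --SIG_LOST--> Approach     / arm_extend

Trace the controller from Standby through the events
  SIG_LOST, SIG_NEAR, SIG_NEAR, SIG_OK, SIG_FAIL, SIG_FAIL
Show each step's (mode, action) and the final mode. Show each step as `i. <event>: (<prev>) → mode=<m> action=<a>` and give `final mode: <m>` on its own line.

final mode: Survey

1. SIG_LOST: (Standby) → mode=Recover action=arm_extend
2. SIG_NEAR: (Recover) → mode=Survey action=announce
3. SIG_NEAR: (Survey) → mode=Approach action=motors_off
4. SIG_OK: (Approach) → mode=Standby action=announce
5. SIG_FAIL: (Standby) → mode=Recover action=motors_off
6. SIG_FAIL: (Recover) → mode=Survey action=spin_ccw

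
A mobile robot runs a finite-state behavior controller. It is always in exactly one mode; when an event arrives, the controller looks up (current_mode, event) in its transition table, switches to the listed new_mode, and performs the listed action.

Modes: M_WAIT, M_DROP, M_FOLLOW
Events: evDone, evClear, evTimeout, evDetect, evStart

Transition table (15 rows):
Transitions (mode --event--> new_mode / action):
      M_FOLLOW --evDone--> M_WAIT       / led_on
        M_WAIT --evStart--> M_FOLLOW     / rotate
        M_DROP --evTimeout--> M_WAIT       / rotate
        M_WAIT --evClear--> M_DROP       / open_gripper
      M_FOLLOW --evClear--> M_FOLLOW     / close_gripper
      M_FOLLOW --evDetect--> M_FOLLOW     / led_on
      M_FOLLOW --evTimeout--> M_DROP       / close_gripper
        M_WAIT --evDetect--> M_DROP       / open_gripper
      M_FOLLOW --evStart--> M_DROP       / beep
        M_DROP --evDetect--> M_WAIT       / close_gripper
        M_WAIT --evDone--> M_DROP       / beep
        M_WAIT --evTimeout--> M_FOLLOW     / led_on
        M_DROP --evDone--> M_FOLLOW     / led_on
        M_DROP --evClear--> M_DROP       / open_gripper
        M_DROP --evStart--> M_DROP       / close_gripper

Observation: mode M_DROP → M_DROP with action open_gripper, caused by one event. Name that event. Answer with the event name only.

try evDone: (M_DROP, evDone) → (M_FOLLOW, led_on)
try evClear: (M_DROP, evClear) → (M_DROP, open_gripper)  ← matches
try evTimeout: (M_DROP, evTimeout) → (M_WAIT, rotate)
try evDetect: (M_DROP, evDetect) → (M_WAIT, close_gripper)
try evStart: (M_DROP, evStart) → (M_DROP, close_gripper)

evClear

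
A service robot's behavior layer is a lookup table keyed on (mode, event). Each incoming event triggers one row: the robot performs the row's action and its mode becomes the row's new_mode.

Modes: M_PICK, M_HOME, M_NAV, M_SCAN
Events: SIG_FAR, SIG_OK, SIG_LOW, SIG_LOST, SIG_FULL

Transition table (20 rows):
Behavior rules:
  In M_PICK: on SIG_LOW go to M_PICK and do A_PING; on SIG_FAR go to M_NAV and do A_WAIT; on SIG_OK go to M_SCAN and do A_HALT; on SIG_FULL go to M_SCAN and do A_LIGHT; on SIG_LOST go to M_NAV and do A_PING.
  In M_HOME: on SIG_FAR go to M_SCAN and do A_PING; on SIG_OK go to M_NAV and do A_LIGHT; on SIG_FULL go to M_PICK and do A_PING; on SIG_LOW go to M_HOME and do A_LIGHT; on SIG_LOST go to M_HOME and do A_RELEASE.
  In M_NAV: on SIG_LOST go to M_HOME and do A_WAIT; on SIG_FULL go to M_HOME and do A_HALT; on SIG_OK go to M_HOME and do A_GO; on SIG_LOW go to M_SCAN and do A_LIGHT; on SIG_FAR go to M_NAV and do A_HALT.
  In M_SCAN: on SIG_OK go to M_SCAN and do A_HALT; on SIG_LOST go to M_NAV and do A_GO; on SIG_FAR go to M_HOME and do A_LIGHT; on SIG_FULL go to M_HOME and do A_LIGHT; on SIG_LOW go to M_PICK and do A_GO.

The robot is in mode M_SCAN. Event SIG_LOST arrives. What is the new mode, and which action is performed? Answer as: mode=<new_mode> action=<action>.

mode=M_NAV action=A_GO

current mode = M_SCAN; filter table to that mode:
  (M_SCAN, SIG_OK) → (M_SCAN, A_HALT)
  (M_SCAN, SIG_LOST) → (M_NAV, A_GO)  ← event matches
  (M_SCAN, SIG_FAR) → (M_HOME, A_LIGHT)
  (M_SCAN, SIG_FULL) → (M_HOME, A_LIGHT)
  (M_SCAN, SIG_LOW) → (M_PICK, A_GO)
event = SIG_LOST selects (M_NAV, A_GO)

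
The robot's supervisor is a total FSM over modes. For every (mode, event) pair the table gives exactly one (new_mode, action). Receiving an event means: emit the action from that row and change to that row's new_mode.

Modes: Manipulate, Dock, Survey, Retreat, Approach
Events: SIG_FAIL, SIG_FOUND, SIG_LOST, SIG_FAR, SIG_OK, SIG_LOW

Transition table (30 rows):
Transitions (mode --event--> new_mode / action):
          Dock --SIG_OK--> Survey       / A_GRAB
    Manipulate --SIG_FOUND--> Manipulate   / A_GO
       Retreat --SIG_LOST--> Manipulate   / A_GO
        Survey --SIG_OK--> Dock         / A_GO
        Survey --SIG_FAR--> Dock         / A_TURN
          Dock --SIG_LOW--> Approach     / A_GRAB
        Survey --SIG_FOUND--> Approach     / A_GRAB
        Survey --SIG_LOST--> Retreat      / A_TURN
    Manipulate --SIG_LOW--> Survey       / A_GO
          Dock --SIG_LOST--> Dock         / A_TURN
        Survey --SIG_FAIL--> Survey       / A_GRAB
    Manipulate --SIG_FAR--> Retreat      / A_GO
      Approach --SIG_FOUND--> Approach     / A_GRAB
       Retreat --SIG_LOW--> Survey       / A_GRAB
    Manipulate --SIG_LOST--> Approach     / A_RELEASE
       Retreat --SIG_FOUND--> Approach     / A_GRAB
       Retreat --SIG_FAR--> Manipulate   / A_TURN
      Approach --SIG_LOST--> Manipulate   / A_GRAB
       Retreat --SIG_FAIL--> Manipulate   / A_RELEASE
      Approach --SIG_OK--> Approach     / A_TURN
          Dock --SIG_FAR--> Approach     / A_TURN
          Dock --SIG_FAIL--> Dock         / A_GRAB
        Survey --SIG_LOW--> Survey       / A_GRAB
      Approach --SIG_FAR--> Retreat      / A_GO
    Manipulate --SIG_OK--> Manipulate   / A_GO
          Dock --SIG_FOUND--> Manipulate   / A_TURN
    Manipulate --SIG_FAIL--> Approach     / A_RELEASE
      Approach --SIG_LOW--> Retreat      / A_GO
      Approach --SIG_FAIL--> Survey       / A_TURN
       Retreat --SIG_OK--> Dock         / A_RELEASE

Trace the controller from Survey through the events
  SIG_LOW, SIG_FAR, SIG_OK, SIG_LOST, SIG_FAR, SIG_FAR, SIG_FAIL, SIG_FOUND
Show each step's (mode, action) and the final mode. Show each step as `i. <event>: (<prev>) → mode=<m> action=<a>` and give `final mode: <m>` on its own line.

1. SIG_LOW: (Survey) → mode=Survey action=A_GRAB
2. SIG_FAR: (Survey) → mode=Dock action=A_TURN
3. SIG_OK: (Dock) → mode=Survey action=A_GRAB
4. SIG_LOST: (Survey) → mode=Retreat action=A_TURN
5. SIG_FAR: (Retreat) → mode=Manipulate action=A_TURN
6. SIG_FAR: (Manipulate) → mode=Retreat action=A_GO
7. SIG_FAIL: (Retreat) → mode=Manipulate action=A_RELEASE
8. SIG_FOUND: (Manipulate) → mode=Manipulate action=A_GO

final mode: Manipulate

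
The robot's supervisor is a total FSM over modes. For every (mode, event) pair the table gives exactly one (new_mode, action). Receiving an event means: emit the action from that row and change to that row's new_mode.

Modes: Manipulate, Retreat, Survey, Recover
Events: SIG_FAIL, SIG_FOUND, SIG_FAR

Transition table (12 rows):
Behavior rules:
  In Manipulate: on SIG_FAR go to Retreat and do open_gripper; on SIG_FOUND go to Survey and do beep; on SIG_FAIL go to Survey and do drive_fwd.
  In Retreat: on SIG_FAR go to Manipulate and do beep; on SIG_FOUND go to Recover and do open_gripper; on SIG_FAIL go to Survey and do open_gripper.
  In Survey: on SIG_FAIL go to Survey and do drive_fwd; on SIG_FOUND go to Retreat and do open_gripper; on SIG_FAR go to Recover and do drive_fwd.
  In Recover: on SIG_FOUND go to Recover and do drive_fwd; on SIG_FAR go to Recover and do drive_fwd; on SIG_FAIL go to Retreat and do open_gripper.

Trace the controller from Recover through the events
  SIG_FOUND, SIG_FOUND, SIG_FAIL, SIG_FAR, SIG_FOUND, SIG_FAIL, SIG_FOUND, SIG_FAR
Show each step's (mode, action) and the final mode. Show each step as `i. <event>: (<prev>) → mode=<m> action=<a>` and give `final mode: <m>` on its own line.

final mode: Manipulate

1. SIG_FOUND: (Recover) → mode=Recover action=drive_fwd
2. SIG_FOUND: (Recover) → mode=Recover action=drive_fwd
3. SIG_FAIL: (Recover) → mode=Retreat action=open_gripper
4. SIG_FAR: (Retreat) → mode=Manipulate action=beep
5. SIG_FOUND: (Manipulate) → mode=Survey action=beep
6. SIG_FAIL: (Survey) → mode=Survey action=drive_fwd
7. SIG_FOUND: (Survey) → mode=Retreat action=open_gripper
8. SIG_FAR: (Retreat) → mode=Manipulate action=beep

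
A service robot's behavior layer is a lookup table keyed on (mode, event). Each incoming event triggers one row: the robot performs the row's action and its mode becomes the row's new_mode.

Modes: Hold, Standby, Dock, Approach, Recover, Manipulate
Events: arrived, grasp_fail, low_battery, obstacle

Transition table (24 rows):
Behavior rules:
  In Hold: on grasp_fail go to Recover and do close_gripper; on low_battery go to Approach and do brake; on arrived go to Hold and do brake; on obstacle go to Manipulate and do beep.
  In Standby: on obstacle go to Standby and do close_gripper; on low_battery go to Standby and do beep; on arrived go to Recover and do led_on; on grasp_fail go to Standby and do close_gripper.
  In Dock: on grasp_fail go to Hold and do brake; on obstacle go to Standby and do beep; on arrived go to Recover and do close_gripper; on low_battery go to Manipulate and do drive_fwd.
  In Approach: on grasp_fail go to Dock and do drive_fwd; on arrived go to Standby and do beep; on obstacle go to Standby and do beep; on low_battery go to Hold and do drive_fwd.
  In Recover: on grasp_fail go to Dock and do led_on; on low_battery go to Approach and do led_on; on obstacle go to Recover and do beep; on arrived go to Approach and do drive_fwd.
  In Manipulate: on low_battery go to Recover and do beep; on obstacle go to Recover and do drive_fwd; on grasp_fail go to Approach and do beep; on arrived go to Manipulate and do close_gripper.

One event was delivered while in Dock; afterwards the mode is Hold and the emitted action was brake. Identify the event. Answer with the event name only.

try arrived: (Dock, arrived) → (Recover, close_gripper)
try grasp_fail: (Dock, grasp_fail) → (Hold, brake)  ← matches
try low_battery: (Dock, low_battery) → (Manipulate, drive_fwd)
try obstacle: (Dock, obstacle) → (Standby, beep)

grasp_fail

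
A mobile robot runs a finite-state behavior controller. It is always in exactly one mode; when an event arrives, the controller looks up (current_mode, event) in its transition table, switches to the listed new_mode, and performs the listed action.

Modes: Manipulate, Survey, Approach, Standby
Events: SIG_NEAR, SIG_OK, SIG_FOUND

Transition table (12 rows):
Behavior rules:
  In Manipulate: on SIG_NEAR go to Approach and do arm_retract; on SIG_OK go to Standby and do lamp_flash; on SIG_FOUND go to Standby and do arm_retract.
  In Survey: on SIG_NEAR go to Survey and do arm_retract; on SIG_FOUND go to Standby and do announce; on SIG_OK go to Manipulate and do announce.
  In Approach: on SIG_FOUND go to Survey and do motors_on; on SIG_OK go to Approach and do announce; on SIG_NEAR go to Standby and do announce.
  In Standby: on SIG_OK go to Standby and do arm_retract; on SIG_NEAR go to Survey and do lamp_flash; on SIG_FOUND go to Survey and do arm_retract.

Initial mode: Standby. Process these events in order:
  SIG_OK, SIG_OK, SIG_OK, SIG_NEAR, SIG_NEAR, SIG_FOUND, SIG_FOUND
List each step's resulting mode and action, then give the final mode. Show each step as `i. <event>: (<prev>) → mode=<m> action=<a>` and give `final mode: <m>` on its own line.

1. SIG_OK: (Standby) → mode=Standby action=arm_retract
2. SIG_OK: (Standby) → mode=Standby action=arm_retract
3. SIG_OK: (Standby) → mode=Standby action=arm_retract
4. SIG_NEAR: (Standby) → mode=Survey action=lamp_flash
5. SIG_NEAR: (Survey) → mode=Survey action=arm_retract
6. SIG_FOUND: (Survey) → mode=Standby action=announce
7. SIG_FOUND: (Standby) → mode=Survey action=arm_retract

final mode: Survey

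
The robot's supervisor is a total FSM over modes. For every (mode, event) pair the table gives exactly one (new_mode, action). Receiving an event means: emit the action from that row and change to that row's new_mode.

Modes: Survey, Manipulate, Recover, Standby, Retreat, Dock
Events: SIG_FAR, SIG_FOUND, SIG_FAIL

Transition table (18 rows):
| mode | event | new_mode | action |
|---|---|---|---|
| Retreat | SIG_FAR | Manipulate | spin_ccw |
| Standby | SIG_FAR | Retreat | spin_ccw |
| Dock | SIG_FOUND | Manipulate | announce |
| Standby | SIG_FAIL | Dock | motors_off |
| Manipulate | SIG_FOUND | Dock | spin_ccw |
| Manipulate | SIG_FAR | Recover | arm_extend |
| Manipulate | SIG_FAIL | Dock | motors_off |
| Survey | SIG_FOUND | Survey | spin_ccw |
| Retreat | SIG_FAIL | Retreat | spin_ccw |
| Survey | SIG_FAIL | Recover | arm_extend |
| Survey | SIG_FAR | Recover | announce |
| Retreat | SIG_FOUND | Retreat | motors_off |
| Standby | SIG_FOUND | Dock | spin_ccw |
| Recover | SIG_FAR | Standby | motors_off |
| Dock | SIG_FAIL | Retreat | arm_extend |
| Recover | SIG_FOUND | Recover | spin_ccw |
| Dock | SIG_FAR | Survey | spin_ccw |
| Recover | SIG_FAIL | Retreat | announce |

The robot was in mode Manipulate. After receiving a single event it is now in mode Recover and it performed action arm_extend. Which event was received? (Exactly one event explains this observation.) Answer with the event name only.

SIG_FAR

try SIG_FAR: (Manipulate, SIG_FAR) → (Recover, arm_extend)  ← matches
try SIG_FOUND: (Manipulate, SIG_FOUND) → (Dock, spin_ccw)
try SIG_FAIL: (Manipulate, SIG_FAIL) → (Dock, motors_off)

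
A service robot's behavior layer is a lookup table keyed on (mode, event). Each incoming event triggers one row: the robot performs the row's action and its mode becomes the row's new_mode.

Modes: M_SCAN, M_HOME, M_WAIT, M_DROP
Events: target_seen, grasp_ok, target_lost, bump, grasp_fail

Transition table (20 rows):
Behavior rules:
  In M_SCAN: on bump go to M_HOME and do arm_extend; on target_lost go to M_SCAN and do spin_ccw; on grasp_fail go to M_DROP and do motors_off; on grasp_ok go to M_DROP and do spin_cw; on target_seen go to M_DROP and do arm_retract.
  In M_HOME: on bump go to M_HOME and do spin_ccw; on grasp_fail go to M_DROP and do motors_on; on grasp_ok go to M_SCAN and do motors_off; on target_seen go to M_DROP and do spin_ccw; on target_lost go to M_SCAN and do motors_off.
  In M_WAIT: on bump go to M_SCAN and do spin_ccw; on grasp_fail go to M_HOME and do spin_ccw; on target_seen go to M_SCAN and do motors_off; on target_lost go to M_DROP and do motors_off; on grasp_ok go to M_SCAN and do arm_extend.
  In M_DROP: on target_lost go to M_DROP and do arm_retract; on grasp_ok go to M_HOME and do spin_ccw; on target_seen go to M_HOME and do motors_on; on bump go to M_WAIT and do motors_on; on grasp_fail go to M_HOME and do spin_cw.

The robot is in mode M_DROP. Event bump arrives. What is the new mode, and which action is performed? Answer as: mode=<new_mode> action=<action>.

mode=M_WAIT action=motors_on

current mode = M_DROP; filter table to that mode:
  (M_DROP, target_lost) → (M_DROP, arm_retract)
  (M_DROP, grasp_ok) → (M_HOME, spin_ccw)
  (M_DROP, target_seen) → (M_HOME, motors_on)
  (M_DROP, bump) → (M_WAIT, motors_on)  ← event matches
  (M_DROP, grasp_fail) → (M_HOME, spin_cw)
event = bump selects (M_WAIT, motors_on)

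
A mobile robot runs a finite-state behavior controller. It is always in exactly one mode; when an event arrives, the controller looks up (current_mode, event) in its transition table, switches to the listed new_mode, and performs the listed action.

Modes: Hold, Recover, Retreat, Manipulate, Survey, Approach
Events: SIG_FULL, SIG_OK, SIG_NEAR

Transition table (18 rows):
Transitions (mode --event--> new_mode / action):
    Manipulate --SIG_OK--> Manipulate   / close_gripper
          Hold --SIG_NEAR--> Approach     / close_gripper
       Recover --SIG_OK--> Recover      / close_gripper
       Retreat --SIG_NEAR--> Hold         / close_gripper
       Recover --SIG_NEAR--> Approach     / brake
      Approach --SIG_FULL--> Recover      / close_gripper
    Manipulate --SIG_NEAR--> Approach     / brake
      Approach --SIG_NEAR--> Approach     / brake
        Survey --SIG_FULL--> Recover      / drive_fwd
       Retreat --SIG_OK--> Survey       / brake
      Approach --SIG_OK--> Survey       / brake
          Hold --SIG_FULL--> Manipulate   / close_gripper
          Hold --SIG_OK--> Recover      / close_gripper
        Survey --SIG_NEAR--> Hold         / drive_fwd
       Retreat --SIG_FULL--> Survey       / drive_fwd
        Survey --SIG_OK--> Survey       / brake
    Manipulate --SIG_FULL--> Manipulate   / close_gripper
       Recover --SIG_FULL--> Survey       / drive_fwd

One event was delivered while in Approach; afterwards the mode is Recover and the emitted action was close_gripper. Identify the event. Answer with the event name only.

try SIG_FULL: (Approach, SIG_FULL) → (Recover, close_gripper)  ← matches
try SIG_OK: (Approach, SIG_OK) → (Survey, brake)
try SIG_NEAR: (Approach, SIG_NEAR) → (Approach, brake)

SIG_FULL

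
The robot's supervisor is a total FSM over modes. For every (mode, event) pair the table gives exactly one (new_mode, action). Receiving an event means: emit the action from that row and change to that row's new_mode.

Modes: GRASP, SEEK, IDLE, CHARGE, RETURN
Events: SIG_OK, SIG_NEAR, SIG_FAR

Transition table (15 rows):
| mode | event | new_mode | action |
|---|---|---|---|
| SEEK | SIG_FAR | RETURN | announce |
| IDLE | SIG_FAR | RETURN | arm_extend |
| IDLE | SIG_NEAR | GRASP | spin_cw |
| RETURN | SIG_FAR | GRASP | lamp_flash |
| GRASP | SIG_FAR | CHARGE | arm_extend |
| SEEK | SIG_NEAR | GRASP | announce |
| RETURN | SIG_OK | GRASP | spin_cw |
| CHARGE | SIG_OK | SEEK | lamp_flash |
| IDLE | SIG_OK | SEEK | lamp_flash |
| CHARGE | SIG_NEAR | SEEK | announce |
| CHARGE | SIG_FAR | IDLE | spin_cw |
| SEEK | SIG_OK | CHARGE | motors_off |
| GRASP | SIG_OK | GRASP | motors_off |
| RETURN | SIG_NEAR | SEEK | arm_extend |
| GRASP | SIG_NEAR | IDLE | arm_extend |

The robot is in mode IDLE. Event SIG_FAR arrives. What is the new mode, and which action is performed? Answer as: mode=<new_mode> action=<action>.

current mode = IDLE; filter table to that mode:
  (IDLE, SIG_FAR) → (RETURN, arm_extend)  ← event matches
  (IDLE, SIG_NEAR) → (GRASP, spin_cw)
  (IDLE, SIG_OK) → (SEEK, lamp_flash)
event = SIG_FAR selects (RETURN, arm_extend)

mode=RETURN action=arm_extend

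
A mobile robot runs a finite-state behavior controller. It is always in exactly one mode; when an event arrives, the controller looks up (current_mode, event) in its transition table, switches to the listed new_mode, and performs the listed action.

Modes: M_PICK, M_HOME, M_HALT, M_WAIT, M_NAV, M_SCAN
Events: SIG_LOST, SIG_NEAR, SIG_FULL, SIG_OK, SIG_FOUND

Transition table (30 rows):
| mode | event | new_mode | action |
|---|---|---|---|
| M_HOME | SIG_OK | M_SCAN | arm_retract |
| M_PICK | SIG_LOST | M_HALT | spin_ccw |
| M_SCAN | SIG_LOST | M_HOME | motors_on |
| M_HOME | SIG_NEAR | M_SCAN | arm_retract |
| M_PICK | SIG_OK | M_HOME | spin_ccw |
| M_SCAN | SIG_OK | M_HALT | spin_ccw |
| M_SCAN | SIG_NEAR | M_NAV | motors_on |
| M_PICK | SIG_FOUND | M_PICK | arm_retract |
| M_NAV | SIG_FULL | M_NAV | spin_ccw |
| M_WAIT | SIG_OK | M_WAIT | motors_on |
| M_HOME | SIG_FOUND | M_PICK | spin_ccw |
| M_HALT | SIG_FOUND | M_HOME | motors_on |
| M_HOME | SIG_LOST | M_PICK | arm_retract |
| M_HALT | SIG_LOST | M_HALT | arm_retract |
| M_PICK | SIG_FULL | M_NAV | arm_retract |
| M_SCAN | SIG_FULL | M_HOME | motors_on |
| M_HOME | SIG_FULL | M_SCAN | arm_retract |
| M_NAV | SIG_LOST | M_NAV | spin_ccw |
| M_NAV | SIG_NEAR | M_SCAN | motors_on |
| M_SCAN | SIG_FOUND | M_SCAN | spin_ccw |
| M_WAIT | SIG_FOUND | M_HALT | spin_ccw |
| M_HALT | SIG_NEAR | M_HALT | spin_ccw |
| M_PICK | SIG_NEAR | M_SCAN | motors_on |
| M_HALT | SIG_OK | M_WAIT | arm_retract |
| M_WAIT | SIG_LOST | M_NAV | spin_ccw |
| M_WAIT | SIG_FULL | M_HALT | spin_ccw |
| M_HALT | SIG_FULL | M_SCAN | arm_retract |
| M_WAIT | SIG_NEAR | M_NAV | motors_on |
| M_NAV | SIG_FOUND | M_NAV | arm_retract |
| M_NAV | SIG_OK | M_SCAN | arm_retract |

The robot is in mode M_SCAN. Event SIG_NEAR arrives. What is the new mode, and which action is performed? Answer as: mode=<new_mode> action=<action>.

mode=M_NAV action=motors_on

current mode = M_SCAN; filter table to that mode:
  (M_SCAN, SIG_LOST) → (M_HOME, motors_on)
  (M_SCAN, SIG_OK) → (M_HALT, spin_ccw)
  (M_SCAN, SIG_NEAR) → (M_NAV, motors_on)  ← event matches
  (M_SCAN, SIG_FULL) → (M_HOME, motors_on)
  (M_SCAN, SIG_FOUND) → (M_SCAN, spin_ccw)
event = SIG_NEAR selects (M_NAV, motors_on)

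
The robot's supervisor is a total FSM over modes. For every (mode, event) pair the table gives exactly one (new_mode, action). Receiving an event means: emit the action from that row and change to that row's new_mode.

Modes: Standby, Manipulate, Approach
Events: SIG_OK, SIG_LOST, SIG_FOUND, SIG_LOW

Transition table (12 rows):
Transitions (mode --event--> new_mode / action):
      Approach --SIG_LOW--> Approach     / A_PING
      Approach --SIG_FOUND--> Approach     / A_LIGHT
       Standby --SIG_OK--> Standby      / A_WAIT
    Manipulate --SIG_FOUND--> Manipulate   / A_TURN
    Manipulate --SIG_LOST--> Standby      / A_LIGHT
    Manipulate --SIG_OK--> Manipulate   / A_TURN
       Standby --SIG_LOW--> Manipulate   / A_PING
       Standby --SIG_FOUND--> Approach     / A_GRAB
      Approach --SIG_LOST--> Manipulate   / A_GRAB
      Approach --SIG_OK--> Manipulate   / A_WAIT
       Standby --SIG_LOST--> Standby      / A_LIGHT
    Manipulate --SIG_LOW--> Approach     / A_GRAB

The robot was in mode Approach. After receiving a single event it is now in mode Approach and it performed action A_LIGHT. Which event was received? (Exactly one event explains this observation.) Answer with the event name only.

SIG_FOUND

try SIG_OK: (Approach, SIG_OK) → (Manipulate, A_WAIT)
try SIG_LOST: (Approach, SIG_LOST) → (Manipulate, A_GRAB)
try SIG_FOUND: (Approach, SIG_FOUND) → (Approach, A_LIGHT)  ← matches
try SIG_LOW: (Approach, SIG_LOW) → (Approach, A_PING)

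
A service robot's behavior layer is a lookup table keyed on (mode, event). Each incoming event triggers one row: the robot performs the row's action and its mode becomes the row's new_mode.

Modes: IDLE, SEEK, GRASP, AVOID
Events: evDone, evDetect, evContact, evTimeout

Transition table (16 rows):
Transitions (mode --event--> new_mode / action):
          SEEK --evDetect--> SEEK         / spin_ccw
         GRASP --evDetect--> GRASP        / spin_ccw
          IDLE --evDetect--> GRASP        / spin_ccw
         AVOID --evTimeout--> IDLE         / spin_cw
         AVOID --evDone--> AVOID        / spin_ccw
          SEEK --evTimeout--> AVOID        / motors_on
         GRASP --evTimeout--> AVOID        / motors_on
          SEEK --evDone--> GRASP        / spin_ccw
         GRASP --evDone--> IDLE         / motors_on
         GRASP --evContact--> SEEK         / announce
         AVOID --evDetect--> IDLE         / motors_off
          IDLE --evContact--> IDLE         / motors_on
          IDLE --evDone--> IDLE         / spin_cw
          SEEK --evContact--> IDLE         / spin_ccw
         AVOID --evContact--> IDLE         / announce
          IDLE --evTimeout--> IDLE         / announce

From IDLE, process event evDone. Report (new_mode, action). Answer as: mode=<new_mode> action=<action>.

mode=IDLE action=spin_cw

current mode = IDLE; filter table to that mode:
  (IDLE, evDetect) → (GRASP, spin_ccw)
  (IDLE, evContact) → (IDLE, motors_on)
  (IDLE, evDone) → (IDLE, spin_cw)  ← event matches
  (IDLE, evTimeout) → (IDLE, announce)
event = evDone selects (IDLE, spin_cw)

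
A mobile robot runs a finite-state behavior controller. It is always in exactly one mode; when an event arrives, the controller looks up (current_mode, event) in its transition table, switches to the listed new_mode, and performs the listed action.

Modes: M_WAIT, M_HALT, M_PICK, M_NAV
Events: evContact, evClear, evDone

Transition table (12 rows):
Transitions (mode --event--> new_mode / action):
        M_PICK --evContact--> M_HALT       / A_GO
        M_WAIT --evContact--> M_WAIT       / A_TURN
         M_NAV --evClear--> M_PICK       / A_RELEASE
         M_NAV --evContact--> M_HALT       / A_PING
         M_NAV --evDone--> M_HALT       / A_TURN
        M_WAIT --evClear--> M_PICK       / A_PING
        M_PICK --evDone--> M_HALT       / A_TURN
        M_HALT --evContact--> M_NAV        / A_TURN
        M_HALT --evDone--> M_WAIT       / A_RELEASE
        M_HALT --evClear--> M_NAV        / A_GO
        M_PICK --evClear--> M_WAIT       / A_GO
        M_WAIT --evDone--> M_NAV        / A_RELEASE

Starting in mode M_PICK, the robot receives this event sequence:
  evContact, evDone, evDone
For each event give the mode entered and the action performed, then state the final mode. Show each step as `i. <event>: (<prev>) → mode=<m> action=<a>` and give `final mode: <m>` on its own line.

final mode: M_NAV

1. evContact: (M_PICK) → mode=M_HALT action=A_GO
2. evDone: (M_HALT) → mode=M_WAIT action=A_RELEASE
3. evDone: (M_WAIT) → mode=M_NAV action=A_RELEASE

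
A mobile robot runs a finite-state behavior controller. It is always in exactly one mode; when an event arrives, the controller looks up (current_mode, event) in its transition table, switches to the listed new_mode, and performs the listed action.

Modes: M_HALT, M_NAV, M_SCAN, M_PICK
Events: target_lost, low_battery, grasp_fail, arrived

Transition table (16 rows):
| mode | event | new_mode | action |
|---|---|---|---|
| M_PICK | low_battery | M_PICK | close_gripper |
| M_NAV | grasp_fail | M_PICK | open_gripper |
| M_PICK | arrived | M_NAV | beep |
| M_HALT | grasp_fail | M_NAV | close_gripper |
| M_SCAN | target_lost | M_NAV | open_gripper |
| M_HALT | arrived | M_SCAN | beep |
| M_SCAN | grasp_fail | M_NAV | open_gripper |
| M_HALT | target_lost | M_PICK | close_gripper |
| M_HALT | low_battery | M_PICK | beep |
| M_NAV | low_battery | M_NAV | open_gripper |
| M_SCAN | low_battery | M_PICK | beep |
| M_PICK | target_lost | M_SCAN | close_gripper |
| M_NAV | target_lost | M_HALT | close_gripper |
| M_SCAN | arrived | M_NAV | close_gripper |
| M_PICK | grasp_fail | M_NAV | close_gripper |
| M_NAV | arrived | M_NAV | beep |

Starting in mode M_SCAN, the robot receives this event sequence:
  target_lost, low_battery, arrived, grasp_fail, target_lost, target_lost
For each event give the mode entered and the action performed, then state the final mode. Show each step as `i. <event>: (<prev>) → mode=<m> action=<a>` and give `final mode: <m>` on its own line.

1. target_lost: (M_SCAN) → mode=M_NAV action=open_gripper
2. low_battery: (M_NAV) → mode=M_NAV action=open_gripper
3. arrived: (M_NAV) → mode=M_NAV action=beep
4. grasp_fail: (M_NAV) → mode=M_PICK action=open_gripper
5. target_lost: (M_PICK) → mode=M_SCAN action=close_gripper
6. target_lost: (M_SCAN) → mode=M_NAV action=open_gripper

final mode: M_NAV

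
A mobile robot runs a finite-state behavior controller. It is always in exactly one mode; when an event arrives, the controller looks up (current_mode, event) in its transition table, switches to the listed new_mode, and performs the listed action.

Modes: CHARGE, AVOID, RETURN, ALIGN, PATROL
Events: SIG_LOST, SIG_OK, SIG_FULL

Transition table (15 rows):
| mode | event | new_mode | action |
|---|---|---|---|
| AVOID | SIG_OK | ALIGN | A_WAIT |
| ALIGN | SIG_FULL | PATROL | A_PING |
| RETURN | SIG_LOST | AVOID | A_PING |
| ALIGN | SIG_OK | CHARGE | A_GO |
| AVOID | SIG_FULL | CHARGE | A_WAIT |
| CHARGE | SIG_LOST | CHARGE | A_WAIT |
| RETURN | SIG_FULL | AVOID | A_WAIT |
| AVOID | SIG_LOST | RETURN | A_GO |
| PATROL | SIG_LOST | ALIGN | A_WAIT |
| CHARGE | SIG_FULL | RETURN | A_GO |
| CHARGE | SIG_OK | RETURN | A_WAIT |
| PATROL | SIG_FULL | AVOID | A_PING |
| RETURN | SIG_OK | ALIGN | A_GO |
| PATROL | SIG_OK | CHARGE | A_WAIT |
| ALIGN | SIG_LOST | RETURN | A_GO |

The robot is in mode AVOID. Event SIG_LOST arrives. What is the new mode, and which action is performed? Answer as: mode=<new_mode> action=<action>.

current mode = AVOID; filter table to that mode:
  (AVOID, SIG_OK) → (ALIGN, A_WAIT)
  (AVOID, SIG_FULL) → (CHARGE, A_WAIT)
  (AVOID, SIG_LOST) → (RETURN, A_GO)  ← event matches
event = SIG_LOST selects (RETURN, A_GO)

mode=RETURN action=A_GO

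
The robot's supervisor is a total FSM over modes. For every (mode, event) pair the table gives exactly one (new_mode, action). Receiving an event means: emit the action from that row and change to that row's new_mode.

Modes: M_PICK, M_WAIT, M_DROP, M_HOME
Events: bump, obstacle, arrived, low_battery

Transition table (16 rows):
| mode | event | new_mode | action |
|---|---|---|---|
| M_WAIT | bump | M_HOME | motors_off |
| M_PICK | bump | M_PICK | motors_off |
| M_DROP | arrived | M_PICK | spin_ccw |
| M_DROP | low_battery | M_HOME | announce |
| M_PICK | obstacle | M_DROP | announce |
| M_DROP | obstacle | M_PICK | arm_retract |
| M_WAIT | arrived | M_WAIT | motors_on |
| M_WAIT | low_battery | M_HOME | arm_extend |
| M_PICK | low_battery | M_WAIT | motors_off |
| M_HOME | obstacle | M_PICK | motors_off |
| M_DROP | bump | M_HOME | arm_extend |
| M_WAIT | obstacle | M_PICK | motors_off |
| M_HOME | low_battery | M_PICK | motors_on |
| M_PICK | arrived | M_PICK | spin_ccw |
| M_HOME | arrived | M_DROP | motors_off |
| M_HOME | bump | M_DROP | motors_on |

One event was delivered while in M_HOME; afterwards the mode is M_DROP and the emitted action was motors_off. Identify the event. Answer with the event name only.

arrived

try bump: (M_HOME, bump) → (M_DROP, motors_on)
try obstacle: (M_HOME, obstacle) → (M_PICK, motors_off)
try arrived: (M_HOME, arrived) → (M_DROP, motors_off)  ← matches
try low_battery: (M_HOME, low_battery) → (M_PICK, motors_on)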